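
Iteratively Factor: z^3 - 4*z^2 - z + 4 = (z - 1)*(z^2 - 3*z - 4) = (z - 1)*(z + 1)*(z - 4)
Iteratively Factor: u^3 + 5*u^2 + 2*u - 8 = (u + 2)*(u^2 + 3*u - 4) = (u + 2)*(u + 4)*(u - 1)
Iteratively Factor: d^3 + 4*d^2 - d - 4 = (d + 1)*(d^2 + 3*d - 4) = (d - 1)*(d + 1)*(d + 4)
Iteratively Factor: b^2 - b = (b)*(b - 1)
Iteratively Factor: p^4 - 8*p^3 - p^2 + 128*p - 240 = (p - 5)*(p^3 - 3*p^2 - 16*p + 48) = (p - 5)*(p + 4)*(p^2 - 7*p + 12) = (p - 5)*(p - 3)*(p + 4)*(p - 4)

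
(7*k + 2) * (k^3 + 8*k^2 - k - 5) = 7*k^4 + 58*k^3 + 9*k^2 - 37*k - 10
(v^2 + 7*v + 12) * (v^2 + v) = v^4 + 8*v^3 + 19*v^2 + 12*v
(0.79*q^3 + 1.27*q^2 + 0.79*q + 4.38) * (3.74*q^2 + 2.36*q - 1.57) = 2.9546*q^5 + 6.6142*q^4 + 4.7115*q^3 + 16.2517*q^2 + 9.0965*q - 6.8766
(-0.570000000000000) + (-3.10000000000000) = -3.67000000000000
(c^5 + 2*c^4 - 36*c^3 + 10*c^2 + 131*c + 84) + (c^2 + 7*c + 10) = c^5 + 2*c^4 - 36*c^3 + 11*c^2 + 138*c + 94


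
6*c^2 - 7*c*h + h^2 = (-6*c + h)*(-c + h)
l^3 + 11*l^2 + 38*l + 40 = (l + 2)*(l + 4)*(l + 5)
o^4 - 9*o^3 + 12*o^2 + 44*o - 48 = (o - 6)*(o - 4)*(o - 1)*(o + 2)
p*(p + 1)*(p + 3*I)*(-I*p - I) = -I*p^4 + 3*p^3 - 2*I*p^3 + 6*p^2 - I*p^2 + 3*p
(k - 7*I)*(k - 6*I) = k^2 - 13*I*k - 42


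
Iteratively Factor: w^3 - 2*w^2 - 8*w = (w - 4)*(w^2 + 2*w) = (w - 4)*(w + 2)*(w)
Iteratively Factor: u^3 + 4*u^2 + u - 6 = (u + 2)*(u^2 + 2*u - 3) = (u - 1)*(u + 2)*(u + 3)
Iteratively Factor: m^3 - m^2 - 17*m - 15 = (m + 3)*(m^2 - 4*m - 5) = (m - 5)*(m + 3)*(m + 1)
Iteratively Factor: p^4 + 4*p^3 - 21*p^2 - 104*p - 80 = (p + 4)*(p^3 - 21*p - 20) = (p + 4)^2*(p^2 - 4*p - 5) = (p - 5)*(p + 4)^2*(p + 1)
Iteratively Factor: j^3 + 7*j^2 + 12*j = (j)*(j^2 + 7*j + 12) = j*(j + 4)*(j + 3)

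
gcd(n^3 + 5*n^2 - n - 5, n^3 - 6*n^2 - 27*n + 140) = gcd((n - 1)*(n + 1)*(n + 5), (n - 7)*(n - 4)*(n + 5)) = n + 5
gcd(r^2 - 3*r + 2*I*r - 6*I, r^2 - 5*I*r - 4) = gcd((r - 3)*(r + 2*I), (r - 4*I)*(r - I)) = 1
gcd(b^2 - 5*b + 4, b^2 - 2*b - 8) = b - 4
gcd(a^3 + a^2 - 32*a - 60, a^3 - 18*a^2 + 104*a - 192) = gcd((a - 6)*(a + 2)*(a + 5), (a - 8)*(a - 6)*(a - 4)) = a - 6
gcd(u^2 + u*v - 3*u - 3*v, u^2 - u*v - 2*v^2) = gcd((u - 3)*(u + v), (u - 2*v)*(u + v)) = u + v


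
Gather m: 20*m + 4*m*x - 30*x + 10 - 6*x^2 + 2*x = m*(4*x + 20) - 6*x^2 - 28*x + 10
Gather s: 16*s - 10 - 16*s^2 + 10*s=-16*s^2 + 26*s - 10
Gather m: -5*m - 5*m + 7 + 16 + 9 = 32 - 10*m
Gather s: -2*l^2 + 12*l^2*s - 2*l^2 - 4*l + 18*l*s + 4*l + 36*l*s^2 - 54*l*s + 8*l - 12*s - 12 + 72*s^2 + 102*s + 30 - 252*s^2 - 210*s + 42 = -4*l^2 + 8*l + s^2*(36*l - 180) + s*(12*l^2 - 36*l - 120) + 60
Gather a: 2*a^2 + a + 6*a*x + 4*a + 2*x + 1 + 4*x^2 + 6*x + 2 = 2*a^2 + a*(6*x + 5) + 4*x^2 + 8*x + 3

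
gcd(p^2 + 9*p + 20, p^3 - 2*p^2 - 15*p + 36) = p + 4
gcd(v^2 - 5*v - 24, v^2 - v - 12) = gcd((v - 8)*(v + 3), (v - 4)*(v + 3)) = v + 3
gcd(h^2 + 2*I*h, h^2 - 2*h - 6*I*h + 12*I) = 1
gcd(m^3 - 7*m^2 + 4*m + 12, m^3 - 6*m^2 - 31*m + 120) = 1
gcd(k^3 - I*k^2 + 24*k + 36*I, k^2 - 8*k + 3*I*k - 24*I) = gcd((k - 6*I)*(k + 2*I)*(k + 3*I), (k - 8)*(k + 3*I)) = k + 3*I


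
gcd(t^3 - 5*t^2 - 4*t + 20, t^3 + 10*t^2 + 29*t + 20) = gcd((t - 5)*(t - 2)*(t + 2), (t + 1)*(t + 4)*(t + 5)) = 1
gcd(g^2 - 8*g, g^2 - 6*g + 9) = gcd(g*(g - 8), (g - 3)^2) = 1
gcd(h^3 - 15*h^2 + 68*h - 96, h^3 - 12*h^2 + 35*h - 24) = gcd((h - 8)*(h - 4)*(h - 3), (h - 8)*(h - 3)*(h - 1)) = h^2 - 11*h + 24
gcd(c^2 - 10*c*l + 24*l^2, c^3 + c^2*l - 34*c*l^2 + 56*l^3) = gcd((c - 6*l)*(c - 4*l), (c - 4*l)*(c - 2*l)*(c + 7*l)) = c - 4*l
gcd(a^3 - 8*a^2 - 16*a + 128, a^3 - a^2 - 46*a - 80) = a - 8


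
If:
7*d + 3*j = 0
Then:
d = -3*j/7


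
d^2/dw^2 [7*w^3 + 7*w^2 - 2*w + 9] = 42*w + 14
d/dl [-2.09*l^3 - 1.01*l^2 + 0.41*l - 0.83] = -6.27*l^2 - 2.02*l + 0.41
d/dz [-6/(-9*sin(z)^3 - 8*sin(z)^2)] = -6*(27*sin(z) + 16)*cos(z)/((9*sin(z) + 8)^2*sin(z)^3)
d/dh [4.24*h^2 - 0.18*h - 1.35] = 8.48*h - 0.18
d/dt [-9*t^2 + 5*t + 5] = 5 - 18*t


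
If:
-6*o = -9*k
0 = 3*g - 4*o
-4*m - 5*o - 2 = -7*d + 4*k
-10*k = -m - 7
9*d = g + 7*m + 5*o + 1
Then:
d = 135/31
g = 68/31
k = 34/31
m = 123/31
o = 51/31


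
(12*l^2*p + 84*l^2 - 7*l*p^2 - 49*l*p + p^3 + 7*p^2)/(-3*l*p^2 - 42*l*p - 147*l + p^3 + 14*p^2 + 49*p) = (-4*l + p)/(p + 7)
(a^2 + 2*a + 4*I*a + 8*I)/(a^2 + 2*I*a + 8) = (a + 2)/(a - 2*I)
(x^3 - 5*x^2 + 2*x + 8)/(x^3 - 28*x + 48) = (x + 1)/(x + 6)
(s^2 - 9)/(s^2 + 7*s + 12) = (s - 3)/(s + 4)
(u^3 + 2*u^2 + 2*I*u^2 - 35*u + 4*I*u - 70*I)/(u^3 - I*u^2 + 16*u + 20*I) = (u^2 + 2*u - 35)/(u^2 - 3*I*u + 10)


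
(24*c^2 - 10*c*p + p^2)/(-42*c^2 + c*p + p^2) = (-4*c + p)/(7*c + p)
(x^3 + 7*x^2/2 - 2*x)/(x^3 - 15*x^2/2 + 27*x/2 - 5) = x*(x + 4)/(x^2 - 7*x + 10)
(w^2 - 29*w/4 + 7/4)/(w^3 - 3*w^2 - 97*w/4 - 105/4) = (4*w - 1)/(4*w^2 + 16*w + 15)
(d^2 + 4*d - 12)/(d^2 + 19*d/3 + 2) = 3*(d - 2)/(3*d + 1)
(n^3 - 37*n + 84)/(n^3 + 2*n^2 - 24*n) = (n^2 + 4*n - 21)/(n*(n + 6))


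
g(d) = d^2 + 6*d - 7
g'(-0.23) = 5.54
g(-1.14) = -12.54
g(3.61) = 27.69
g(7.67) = 97.85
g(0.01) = -6.94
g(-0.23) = -8.33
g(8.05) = 106.10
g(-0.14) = -7.82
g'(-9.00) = -12.00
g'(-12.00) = -18.00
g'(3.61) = 13.22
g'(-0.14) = 5.72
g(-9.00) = 20.00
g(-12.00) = 65.00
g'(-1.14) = 3.72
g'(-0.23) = 5.54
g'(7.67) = 21.34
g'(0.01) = 6.02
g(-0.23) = -8.33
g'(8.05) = 22.10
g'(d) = 2*d + 6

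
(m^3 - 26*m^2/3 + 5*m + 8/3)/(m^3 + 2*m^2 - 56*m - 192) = (3*m^2 - 2*m - 1)/(3*(m^2 + 10*m + 24))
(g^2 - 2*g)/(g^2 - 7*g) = (g - 2)/(g - 7)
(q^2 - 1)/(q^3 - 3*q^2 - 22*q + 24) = (q + 1)/(q^2 - 2*q - 24)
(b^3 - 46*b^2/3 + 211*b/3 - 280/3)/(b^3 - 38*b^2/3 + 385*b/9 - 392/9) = 3*(b - 5)/(3*b - 7)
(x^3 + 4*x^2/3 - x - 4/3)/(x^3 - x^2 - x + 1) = (x + 4/3)/(x - 1)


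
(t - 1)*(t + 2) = t^2 + t - 2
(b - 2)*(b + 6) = b^2 + 4*b - 12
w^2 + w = w*(w + 1)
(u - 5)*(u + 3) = u^2 - 2*u - 15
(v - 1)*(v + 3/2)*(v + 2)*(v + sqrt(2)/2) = v^4 + sqrt(2)*v^3/2 + 5*v^3/2 - v^2/2 + 5*sqrt(2)*v^2/4 - 3*v - sqrt(2)*v/4 - 3*sqrt(2)/2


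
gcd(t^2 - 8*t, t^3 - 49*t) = t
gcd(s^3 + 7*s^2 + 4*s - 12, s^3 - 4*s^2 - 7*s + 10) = s^2 + s - 2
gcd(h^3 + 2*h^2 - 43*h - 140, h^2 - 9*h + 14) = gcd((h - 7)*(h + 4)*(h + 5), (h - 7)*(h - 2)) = h - 7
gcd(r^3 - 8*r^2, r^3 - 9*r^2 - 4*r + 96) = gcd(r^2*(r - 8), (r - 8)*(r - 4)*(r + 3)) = r - 8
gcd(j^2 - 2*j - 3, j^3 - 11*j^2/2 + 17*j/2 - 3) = j - 3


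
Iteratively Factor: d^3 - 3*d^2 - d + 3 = (d - 3)*(d^2 - 1) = (d - 3)*(d + 1)*(d - 1)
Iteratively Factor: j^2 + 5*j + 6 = (j + 2)*(j + 3)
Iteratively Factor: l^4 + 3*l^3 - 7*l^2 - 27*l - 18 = (l - 3)*(l^3 + 6*l^2 + 11*l + 6) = (l - 3)*(l + 1)*(l^2 + 5*l + 6) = (l - 3)*(l + 1)*(l + 2)*(l + 3)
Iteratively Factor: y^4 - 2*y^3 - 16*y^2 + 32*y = (y)*(y^3 - 2*y^2 - 16*y + 32) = y*(y - 4)*(y^2 + 2*y - 8) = y*(y - 4)*(y + 4)*(y - 2)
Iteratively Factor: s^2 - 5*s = (s - 5)*(s)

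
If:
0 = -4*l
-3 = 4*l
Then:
No Solution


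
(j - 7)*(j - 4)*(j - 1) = j^3 - 12*j^2 + 39*j - 28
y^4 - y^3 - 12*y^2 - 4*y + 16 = (y - 4)*(y - 1)*(y + 2)^2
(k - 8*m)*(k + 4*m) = k^2 - 4*k*m - 32*m^2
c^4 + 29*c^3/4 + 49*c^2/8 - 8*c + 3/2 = (c - 1/2)*(c - 1/4)*(c + 2)*(c + 6)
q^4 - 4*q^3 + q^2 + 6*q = q*(q - 3)*(q - 2)*(q + 1)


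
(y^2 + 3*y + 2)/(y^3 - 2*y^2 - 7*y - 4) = (y + 2)/(y^2 - 3*y - 4)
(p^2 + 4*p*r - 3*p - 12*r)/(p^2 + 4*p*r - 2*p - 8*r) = (p - 3)/(p - 2)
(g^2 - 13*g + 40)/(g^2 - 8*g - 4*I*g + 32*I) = (g - 5)/(g - 4*I)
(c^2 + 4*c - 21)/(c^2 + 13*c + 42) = (c - 3)/(c + 6)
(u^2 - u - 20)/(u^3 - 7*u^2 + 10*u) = (u + 4)/(u*(u - 2))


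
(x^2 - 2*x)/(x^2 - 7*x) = (x - 2)/(x - 7)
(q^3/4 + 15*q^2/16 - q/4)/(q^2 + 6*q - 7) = q*(4*q^2 + 15*q - 4)/(16*(q^2 + 6*q - 7))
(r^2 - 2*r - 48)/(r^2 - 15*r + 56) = (r + 6)/(r - 7)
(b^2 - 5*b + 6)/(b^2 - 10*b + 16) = (b - 3)/(b - 8)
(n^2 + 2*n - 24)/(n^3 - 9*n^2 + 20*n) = (n + 6)/(n*(n - 5))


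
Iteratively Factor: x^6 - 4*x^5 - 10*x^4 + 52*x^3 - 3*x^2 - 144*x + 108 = (x - 3)*(x^5 - x^4 - 13*x^3 + 13*x^2 + 36*x - 36) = (x - 3)*(x - 1)*(x^4 - 13*x^2 + 36) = (x - 3)*(x - 1)*(x + 3)*(x^3 - 3*x^2 - 4*x + 12) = (x - 3)*(x - 2)*(x - 1)*(x + 3)*(x^2 - x - 6) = (x - 3)^2*(x - 2)*(x - 1)*(x + 3)*(x + 2)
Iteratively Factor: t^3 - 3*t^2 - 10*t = (t)*(t^2 - 3*t - 10) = t*(t - 5)*(t + 2)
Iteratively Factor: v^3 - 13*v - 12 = (v + 3)*(v^2 - 3*v - 4) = (v - 4)*(v + 3)*(v + 1)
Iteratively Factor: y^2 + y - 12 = (y + 4)*(y - 3)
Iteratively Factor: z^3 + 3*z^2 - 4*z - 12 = (z + 2)*(z^2 + z - 6) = (z - 2)*(z + 2)*(z + 3)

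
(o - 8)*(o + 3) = o^2 - 5*o - 24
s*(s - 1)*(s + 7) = s^3 + 6*s^2 - 7*s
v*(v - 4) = v^2 - 4*v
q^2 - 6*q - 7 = (q - 7)*(q + 1)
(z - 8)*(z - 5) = z^2 - 13*z + 40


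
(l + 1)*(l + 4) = l^2 + 5*l + 4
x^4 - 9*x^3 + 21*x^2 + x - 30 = (x - 5)*(x - 3)*(x - 2)*(x + 1)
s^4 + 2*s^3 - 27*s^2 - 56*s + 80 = (s - 5)*(s - 1)*(s + 4)^2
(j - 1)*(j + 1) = j^2 - 1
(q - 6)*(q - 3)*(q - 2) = q^3 - 11*q^2 + 36*q - 36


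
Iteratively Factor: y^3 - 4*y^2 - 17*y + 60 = (y - 5)*(y^2 + y - 12) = (y - 5)*(y - 3)*(y + 4)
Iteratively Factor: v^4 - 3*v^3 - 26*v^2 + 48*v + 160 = (v + 2)*(v^3 - 5*v^2 - 16*v + 80) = (v - 4)*(v + 2)*(v^2 - v - 20) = (v - 4)*(v + 2)*(v + 4)*(v - 5)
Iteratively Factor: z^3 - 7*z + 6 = (z - 1)*(z^2 + z - 6) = (z - 1)*(z + 3)*(z - 2)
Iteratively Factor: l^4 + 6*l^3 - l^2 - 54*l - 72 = (l + 3)*(l^3 + 3*l^2 - 10*l - 24) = (l - 3)*(l + 3)*(l^2 + 6*l + 8) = (l - 3)*(l + 3)*(l + 4)*(l + 2)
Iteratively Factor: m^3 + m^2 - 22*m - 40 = (m + 4)*(m^2 - 3*m - 10) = (m - 5)*(m + 4)*(m + 2)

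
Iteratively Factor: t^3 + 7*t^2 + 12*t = (t)*(t^2 + 7*t + 12) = t*(t + 3)*(t + 4)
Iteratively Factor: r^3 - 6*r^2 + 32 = (r - 4)*(r^2 - 2*r - 8) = (r - 4)*(r + 2)*(r - 4)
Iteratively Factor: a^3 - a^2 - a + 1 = (a + 1)*(a^2 - 2*a + 1) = (a - 1)*(a + 1)*(a - 1)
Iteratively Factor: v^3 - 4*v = (v - 2)*(v^2 + 2*v) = v*(v - 2)*(v + 2)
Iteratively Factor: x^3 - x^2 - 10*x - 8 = (x + 1)*(x^2 - 2*x - 8) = (x + 1)*(x + 2)*(x - 4)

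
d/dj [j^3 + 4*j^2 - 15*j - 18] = 3*j^2 + 8*j - 15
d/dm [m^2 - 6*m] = 2*m - 6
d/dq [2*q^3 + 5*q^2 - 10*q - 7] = 6*q^2 + 10*q - 10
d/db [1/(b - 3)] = -1/(b - 3)^2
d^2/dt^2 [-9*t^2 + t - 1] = -18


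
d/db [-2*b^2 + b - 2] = 1 - 4*b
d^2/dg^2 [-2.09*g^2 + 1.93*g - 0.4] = -4.18000000000000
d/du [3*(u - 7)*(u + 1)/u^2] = 6*(3*u + 7)/u^3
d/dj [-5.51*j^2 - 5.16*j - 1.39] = -11.02*j - 5.16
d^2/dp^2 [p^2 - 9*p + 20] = 2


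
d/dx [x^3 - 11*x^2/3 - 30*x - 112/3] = 3*x^2 - 22*x/3 - 30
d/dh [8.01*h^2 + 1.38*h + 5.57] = 16.02*h + 1.38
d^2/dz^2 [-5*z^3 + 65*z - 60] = -30*z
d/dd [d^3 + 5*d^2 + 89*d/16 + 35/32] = 3*d^2 + 10*d + 89/16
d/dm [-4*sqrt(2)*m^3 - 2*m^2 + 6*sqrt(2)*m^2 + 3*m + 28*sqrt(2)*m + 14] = -12*sqrt(2)*m^2 - 4*m + 12*sqrt(2)*m + 3 + 28*sqrt(2)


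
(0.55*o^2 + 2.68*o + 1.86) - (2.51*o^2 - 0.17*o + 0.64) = -1.96*o^2 + 2.85*o + 1.22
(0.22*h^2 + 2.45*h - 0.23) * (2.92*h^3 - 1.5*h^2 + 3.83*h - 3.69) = 0.6424*h^5 + 6.824*h^4 - 3.504*h^3 + 8.9167*h^2 - 9.9214*h + 0.8487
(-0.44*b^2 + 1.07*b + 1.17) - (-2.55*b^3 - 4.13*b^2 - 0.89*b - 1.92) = 2.55*b^3 + 3.69*b^2 + 1.96*b + 3.09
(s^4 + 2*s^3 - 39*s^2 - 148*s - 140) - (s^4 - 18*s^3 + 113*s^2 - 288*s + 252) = 20*s^3 - 152*s^2 + 140*s - 392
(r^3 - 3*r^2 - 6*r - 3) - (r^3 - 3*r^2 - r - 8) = 5 - 5*r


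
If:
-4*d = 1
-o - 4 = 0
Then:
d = -1/4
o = -4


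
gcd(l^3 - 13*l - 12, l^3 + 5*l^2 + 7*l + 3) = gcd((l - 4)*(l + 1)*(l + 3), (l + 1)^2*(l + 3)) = l^2 + 4*l + 3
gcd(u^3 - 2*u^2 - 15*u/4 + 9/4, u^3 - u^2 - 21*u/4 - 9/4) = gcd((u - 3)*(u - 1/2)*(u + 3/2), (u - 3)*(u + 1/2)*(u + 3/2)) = u^2 - 3*u/2 - 9/2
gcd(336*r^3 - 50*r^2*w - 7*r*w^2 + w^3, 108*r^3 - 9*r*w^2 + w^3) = 6*r - w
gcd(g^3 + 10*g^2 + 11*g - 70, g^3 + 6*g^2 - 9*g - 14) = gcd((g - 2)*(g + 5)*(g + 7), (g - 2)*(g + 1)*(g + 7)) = g^2 + 5*g - 14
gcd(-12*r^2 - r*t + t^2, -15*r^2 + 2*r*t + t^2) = 1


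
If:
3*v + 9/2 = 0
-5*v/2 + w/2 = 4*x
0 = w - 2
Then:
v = -3/2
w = 2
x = 19/16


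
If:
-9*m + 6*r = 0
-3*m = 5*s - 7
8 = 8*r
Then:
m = 2/3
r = 1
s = 1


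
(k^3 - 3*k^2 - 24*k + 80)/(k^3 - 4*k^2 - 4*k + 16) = (k^2 + k - 20)/(k^2 - 4)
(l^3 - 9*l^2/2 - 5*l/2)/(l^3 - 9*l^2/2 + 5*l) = (2*l^2 - 9*l - 5)/(2*l^2 - 9*l + 10)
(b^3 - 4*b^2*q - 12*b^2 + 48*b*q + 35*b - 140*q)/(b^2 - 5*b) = b - 4*q - 7 + 28*q/b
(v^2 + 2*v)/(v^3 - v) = (v + 2)/(v^2 - 1)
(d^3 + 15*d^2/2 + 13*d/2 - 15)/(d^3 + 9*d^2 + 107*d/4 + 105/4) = 2*(d^2 + 5*d - 6)/(2*d^2 + 13*d + 21)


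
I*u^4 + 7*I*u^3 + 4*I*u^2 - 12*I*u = u*(u + 2)*(u + 6)*(I*u - I)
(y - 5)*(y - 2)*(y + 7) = y^3 - 39*y + 70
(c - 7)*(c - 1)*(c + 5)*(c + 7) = c^4 + 4*c^3 - 54*c^2 - 196*c + 245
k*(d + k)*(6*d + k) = 6*d^2*k + 7*d*k^2 + k^3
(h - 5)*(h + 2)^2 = h^3 - h^2 - 16*h - 20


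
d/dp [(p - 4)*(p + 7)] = 2*p + 3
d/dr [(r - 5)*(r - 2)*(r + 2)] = 3*r^2 - 10*r - 4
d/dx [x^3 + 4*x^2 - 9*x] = 3*x^2 + 8*x - 9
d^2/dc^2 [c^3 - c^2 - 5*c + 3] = 6*c - 2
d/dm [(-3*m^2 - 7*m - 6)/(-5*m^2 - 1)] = (-35*m^2 - 54*m + 7)/(25*m^4 + 10*m^2 + 1)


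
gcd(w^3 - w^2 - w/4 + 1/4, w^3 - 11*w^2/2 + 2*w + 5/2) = w^2 - w/2 - 1/2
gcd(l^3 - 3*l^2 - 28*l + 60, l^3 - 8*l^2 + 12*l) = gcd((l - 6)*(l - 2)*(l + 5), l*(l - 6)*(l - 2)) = l^2 - 8*l + 12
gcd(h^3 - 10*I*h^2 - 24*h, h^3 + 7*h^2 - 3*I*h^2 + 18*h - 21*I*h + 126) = h - 6*I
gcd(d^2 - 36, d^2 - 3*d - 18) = d - 6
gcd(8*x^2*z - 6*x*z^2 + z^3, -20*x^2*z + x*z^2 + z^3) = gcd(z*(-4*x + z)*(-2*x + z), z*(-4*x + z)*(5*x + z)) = 4*x*z - z^2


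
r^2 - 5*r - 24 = (r - 8)*(r + 3)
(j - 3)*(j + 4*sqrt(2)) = j^2 - 3*j + 4*sqrt(2)*j - 12*sqrt(2)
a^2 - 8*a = a*(a - 8)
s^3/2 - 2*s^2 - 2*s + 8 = (s/2 + 1)*(s - 4)*(s - 2)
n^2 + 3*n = n*(n + 3)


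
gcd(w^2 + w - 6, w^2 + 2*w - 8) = w - 2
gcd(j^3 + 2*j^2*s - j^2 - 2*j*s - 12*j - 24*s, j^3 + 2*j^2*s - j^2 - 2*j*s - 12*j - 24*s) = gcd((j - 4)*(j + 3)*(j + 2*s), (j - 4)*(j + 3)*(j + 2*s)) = j^3 + 2*j^2*s - j^2 - 2*j*s - 12*j - 24*s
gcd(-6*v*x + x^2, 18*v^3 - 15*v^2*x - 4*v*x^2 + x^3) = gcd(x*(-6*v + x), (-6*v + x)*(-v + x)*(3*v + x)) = -6*v + x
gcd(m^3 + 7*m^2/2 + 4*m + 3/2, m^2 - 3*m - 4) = m + 1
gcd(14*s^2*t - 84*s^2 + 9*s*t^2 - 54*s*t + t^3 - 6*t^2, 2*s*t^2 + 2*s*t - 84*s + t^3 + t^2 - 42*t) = 2*s*t - 12*s + t^2 - 6*t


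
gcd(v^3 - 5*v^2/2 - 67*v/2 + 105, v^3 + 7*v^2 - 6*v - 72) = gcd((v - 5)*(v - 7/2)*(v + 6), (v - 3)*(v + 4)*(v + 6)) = v + 6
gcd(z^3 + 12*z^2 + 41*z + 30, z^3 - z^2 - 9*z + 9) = 1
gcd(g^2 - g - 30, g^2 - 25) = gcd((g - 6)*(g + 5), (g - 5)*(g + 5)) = g + 5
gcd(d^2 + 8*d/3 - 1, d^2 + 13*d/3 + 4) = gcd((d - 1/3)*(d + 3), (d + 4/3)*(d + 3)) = d + 3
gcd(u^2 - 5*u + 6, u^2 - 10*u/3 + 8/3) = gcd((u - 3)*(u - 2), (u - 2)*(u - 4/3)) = u - 2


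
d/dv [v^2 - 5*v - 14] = 2*v - 5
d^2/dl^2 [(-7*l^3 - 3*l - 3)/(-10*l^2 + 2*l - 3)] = 2*(118*l^3 + 774*l^2 - 261*l - 60)/(1000*l^6 - 600*l^5 + 1020*l^4 - 368*l^3 + 306*l^2 - 54*l + 27)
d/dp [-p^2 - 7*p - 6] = -2*p - 7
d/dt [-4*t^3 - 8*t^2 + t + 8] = -12*t^2 - 16*t + 1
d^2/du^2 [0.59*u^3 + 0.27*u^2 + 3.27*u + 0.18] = 3.54*u + 0.54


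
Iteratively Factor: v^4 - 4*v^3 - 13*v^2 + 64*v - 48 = (v - 1)*(v^3 - 3*v^2 - 16*v + 48) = (v - 3)*(v - 1)*(v^2 - 16) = (v - 3)*(v - 1)*(v + 4)*(v - 4)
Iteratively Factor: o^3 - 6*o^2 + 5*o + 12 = (o + 1)*(o^2 - 7*o + 12) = (o - 3)*(o + 1)*(o - 4)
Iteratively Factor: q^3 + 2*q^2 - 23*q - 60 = (q + 3)*(q^2 - q - 20) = (q - 5)*(q + 3)*(q + 4)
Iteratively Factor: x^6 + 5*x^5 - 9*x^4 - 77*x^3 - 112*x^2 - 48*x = (x)*(x^5 + 5*x^4 - 9*x^3 - 77*x^2 - 112*x - 48) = x*(x + 4)*(x^4 + x^3 - 13*x^2 - 25*x - 12) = x*(x + 1)*(x + 4)*(x^3 - 13*x - 12) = x*(x - 4)*(x + 1)*(x + 4)*(x^2 + 4*x + 3) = x*(x - 4)*(x + 1)*(x + 3)*(x + 4)*(x + 1)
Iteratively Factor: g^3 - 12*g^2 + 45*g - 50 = (g - 5)*(g^2 - 7*g + 10) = (g - 5)*(g - 2)*(g - 5)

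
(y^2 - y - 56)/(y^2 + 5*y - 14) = (y - 8)/(y - 2)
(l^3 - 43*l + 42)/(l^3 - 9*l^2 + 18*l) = (l^2 + 6*l - 7)/(l*(l - 3))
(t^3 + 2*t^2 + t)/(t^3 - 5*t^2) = (t^2 + 2*t + 1)/(t*(t - 5))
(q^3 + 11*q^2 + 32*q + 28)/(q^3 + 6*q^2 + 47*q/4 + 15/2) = 4*(q^2 + 9*q + 14)/(4*q^2 + 16*q + 15)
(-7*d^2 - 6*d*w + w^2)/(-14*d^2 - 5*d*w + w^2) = (d + w)/(2*d + w)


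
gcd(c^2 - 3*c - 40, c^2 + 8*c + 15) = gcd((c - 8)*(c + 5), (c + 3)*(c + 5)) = c + 5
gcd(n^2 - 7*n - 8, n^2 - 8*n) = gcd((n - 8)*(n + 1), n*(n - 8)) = n - 8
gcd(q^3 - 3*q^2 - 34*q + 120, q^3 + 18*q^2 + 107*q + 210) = q + 6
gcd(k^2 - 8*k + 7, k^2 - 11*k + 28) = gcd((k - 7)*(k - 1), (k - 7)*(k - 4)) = k - 7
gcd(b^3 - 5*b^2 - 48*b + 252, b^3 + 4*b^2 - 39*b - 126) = b^2 + b - 42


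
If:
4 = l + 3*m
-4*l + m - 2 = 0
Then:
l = -2/13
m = 18/13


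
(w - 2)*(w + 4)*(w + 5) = w^3 + 7*w^2 + 2*w - 40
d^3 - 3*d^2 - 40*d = d*(d - 8)*(d + 5)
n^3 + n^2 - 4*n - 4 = (n - 2)*(n + 1)*(n + 2)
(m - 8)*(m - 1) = m^2 - 9*m + 8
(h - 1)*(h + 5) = h^2 + 4*h - 5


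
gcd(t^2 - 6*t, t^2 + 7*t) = t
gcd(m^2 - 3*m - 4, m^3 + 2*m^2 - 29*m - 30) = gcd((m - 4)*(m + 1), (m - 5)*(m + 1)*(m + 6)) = m + 1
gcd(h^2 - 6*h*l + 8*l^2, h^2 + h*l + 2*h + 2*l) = 1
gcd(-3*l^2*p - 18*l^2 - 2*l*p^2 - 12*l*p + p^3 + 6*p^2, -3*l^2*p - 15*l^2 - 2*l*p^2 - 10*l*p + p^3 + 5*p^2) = -3*l^2 - 2*l*p + p^2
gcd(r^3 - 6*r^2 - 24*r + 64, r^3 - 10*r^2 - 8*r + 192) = r^2 - 4*r - 32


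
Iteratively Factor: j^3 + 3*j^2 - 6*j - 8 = (j - 2)*(j^2 + 5*j + 4) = (j - 2)*(j + 4)*(j + 1)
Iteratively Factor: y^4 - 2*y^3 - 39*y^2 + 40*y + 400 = (y + 4)*(y^3 - 6*y^2 - 15*y + 100) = (y - 5)*(y + 4)*(y^2 - y - 20) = (y - 5)*(y + 4)^2*(y - 5)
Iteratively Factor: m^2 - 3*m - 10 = (m - 5)*(m + 2)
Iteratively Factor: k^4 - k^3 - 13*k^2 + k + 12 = (k - 4)*(k^3 + 3*k^2 - k - 3) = (k - 4)*(k - 1)*(k^2 + 4*k + 3) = (k - 4)*(k - 1)*(k + 1)*(k + 3)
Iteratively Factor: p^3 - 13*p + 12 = (p - 1)*(p^2 + p - 12) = (p - 1)*(p + 4)*(p - 3)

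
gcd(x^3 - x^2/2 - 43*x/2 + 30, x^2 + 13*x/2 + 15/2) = x + 5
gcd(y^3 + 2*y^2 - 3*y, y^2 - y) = y^2 - y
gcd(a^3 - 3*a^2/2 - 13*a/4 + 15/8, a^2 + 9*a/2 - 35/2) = a - 5/2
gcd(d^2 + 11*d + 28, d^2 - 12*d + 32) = 1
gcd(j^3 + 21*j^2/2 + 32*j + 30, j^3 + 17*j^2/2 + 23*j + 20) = j^2 + 9*j/2 + 5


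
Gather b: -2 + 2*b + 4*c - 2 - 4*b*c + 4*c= b*(2 - 4*c) + 8*c - 4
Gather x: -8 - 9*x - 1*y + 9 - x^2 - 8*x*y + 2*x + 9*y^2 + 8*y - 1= -x^2 + x*(-8*y - 7) + 9*y^2 + 7*y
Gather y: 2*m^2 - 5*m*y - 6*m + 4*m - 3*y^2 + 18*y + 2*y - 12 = 2*m^2 - 2*m - 3*y^2 + y*(20 - 5*m) - 12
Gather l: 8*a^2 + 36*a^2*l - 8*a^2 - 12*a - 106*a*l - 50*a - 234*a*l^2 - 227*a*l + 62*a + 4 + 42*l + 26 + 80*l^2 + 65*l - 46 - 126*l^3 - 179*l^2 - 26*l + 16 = -126*l^3 + l^2*(-234*a - 99) + l*(36*a^2 - 333*a + 81)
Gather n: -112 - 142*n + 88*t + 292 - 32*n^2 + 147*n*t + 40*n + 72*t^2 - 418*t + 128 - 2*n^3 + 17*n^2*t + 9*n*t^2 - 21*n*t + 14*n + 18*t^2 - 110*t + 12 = -2*n^3 + n^2*(17*t - 32) + n*(9*t^2 + 126*t - 88) + 90*t^2 - 440*t + 320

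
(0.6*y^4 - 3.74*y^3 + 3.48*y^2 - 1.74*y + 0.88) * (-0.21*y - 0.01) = -0.126*y^5 + 0.7794*y^4 - 0.6934*y^3 + 0.3306*y^2 - 0.1674*y - 0.0088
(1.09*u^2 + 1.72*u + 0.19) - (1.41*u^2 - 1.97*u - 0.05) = -0.32*u^2 + 3.69*u + 0.24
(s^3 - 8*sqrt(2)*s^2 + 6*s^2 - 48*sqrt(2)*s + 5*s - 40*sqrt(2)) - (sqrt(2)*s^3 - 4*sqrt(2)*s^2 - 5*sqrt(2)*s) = -sqrt(2)*s^3 + s^3 - 4*sqrt(2)*s^2 + 6*s^2 - 43*sqrt(2)*s + 5*s - 40*sqrt(2)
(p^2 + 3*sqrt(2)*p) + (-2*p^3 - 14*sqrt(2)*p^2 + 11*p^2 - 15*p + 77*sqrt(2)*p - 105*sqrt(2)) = -2*p^3 - 14*sqrt(2)*p^2 + 12*p^2 - 15*p + 80*sqrt(2)*p - 105*sqrt(2)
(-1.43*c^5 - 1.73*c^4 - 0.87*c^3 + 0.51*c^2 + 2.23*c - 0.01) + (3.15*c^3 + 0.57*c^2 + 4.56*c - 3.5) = -1.43*c^5 - 1.73*c^4 + 2.28*c^3 + 1.08*c^2 + 6.79*c - 3.51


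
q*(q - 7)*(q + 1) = q^3 - 6*q^2 - 7*q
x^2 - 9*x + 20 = (x - 5)*(x - 4)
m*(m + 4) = m^2 + 4*m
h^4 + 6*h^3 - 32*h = h*(h - 2)*(h + 4)^2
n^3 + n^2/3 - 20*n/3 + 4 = (n - 2)*(n - 2/3)*(n + 3)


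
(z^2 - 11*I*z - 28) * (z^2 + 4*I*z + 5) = z^4 - 7*I*z^3 + 21*z^2 - 167*I*z - 140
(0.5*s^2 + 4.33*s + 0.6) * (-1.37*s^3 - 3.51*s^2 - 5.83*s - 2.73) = -0.685*s^5 - 7.6871*s^4 - 18.9353*s^3 - 28.7149*s^2 - 15.3189*s - 1.638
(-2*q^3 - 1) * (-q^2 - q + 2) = 2*q^5 + 2*q^4 - 4*q^3 + q^2 + q - 2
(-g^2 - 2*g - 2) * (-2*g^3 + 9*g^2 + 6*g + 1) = 2*g^5 - 5*g^4 - 20*g^3 - 31*g^2 - 14*g - 2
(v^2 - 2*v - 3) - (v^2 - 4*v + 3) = 2*v - 6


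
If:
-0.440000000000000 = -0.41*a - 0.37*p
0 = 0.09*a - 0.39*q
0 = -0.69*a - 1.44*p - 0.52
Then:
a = 2.46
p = -1.54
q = 0.57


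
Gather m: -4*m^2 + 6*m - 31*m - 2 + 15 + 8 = -4*m^2 - 25*m + 21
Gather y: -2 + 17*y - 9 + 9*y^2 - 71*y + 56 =9*y^2 - 54*y + 45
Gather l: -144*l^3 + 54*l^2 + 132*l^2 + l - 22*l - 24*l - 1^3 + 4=-144*l^3 + 186*l^2 - 45*l + 3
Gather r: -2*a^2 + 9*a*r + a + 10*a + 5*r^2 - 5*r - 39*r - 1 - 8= -2*a^2 + 11*a + 5*r^2 + r*(9*a - 44) - 9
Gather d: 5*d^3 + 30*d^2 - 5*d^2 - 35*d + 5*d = 5*d^3 + 25*d^2 - 30*d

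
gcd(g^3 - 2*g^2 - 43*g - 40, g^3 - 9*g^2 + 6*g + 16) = g^2 - 7*g - 8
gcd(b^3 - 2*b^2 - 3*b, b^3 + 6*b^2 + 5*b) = b^2 + b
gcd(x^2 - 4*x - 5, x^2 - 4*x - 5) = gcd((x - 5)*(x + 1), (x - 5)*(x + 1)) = x^2 - 4*x - 5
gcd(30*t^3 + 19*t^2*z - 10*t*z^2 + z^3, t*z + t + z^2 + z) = t + z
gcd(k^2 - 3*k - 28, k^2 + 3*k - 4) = k + 4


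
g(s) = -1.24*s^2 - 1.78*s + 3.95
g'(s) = -2.48*s - 1.78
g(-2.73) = -0.43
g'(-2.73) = 4.99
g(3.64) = -18.96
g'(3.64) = -10.81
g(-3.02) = -1.98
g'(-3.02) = 5.71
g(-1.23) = 4.26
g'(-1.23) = 1.27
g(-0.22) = 4.28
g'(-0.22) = -1.23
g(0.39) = 3.07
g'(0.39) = -2.75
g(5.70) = -46.48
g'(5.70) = -15.92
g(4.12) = -24.43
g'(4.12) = -12.00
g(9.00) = -112.51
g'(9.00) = -24.10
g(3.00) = -12.55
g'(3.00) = -9.22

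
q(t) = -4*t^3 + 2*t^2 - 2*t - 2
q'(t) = -12*t^2 + 4*t - 2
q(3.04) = -101.97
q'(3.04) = -100.74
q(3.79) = -198.61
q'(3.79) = -159.21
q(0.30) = -2.53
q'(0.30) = -1.88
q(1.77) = -21.46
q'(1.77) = -32.51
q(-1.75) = 29.06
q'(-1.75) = -45.75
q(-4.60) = 438.86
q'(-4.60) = -274.32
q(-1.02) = 6.37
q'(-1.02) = -18.56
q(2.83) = -82.30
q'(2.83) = -86.79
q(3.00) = -98.00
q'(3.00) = -98.00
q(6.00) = -806.00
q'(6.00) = -410.00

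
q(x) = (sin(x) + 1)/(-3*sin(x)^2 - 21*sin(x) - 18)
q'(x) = (6*sin(x)*cos(x) + 21*cos(x))*(sin(x) + 1)/(-3*sin(x)^2 - 21*sin(x) - 18)^2 + cos(x)/(-3*sin(x)^2 - 21*sin(x) - 18)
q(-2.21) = -0.06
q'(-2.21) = -0.01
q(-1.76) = -0.07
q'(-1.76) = -0.00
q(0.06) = -0.06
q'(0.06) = 0.01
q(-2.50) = -0.06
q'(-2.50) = -0.01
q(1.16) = -0.05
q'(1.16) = 0.00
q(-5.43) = -0.05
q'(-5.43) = 0.00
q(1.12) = -0.05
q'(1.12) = 0.00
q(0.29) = -0.05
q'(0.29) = 0.01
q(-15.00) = -0.06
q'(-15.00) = -0.00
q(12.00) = -0.06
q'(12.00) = 0.01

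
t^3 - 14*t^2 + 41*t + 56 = (t - 8)*(t - 7)*(t + 1)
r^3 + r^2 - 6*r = r*(r - 2)*(r + 3)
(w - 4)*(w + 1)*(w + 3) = w^3 - 13*w - 12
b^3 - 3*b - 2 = (b - 2)*(b + 1)^2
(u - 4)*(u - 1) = u^2 - 5*u + 4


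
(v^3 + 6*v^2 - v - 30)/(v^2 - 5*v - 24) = (v^2 + 3*v - 10)/(v - 8)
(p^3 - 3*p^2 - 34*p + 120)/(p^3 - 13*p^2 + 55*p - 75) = (p^2 + 2*p - 24)/(p^2 - 8*p + 15)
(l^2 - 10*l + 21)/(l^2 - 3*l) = (l - 7)/l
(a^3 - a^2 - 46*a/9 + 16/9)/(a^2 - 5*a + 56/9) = (3*a^2 + 5*a - 2)/(3*a - 7)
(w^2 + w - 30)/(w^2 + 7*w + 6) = (w - 5)/(w + 1)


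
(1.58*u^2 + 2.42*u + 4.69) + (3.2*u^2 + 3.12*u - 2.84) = 4.78*u^2 + 5.54*u + 1.85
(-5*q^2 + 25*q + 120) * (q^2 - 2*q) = -5*q^4 + 35*q^3 + 70*q^2 - 240*q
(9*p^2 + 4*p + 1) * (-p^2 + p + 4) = -9*p^4 + 5*p^3 + 39*p^2 + 17*p + 4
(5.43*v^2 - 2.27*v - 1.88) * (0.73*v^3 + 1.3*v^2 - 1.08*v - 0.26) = 3.9639*v^5 + 5.4019*v^4 - 10.1878*v^3 - 1.4042*v^2 + 2.6206*v + 0.4888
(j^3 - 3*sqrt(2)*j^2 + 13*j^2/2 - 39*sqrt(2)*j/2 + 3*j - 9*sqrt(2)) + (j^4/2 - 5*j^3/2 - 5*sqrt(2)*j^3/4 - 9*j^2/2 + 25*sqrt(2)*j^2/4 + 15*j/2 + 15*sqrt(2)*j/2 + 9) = j^4/2 - 5*sqrt(2)*j^3/4 - 3*j^3/2 + 2*j^2 + 13*sqrt(2)*j^2/4 - 12*sqrt(2)*j + 21*j/2 - 9*sqrt(2) + 9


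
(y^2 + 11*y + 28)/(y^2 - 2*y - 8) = (y^2 + 11*y + 28)/(y^2 - 2*y - 8)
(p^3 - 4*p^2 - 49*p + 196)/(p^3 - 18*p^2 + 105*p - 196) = (p + 7)/(p - 7)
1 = 1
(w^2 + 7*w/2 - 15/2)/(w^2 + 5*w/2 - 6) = (w + 5)/(w + 4)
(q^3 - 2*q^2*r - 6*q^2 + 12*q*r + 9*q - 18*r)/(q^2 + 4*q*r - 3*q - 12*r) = (q^2 - 2*q*r - 3*q + 6*r)/(q + 4*r)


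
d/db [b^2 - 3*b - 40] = 2*b - 3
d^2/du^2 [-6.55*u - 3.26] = 0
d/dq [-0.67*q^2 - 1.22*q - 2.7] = -1.34*q - 1.22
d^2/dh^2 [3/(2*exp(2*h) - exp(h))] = 3*((1 - 8*exp(h))*(2*exp(h) - 1) + 2*(4*exp(h) - 1)^2)*exp(-h)/(2*exp(h) - 1)^3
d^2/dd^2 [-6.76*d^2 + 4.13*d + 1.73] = -13.5200000000000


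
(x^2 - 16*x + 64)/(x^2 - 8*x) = (x - 8)/x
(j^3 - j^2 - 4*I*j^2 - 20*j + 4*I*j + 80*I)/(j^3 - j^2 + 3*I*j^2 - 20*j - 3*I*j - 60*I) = (j - 4*I)/(j + 3*I)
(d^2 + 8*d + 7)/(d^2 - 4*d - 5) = (d + 7)/(d - 5)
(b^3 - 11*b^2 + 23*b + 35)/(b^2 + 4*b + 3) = (b^2 - 12*b + 35)/(b + 3)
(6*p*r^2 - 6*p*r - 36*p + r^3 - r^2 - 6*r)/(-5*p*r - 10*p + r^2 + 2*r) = (-6*p*r + 18*p - r^2 + 3*r)/(5*p - r)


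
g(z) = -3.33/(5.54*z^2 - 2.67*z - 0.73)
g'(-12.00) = -0.00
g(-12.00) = -0.00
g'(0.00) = -16.68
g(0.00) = 4.56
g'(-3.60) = -0.02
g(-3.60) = -0.04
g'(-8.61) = -0.00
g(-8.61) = -0.01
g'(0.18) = -2.12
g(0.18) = 3.23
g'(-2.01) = -0.11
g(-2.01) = -0.12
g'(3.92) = 0.02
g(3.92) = -0.05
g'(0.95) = 8.71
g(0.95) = -1.92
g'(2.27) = 0.16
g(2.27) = -0.15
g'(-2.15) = -0.09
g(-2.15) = -0.11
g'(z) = -3.33*(2.67 - 11.08*z)/(5.54*z^2 - 2.67*z - 0.73)^2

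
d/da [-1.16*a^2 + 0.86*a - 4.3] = 0.86 - 2.32*a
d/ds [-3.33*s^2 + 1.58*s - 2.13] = 1.58 - 6.66*s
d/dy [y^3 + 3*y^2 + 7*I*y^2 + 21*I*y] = 3*y^2 + y*(6 + 14*I) + 21*I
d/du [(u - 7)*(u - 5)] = 2*u - 12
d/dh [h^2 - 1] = 2*h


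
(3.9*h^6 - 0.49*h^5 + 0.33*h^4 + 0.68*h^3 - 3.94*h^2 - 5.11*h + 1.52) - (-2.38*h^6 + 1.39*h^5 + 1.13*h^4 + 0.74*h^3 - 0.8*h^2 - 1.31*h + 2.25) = 6.28*h^6 - 1.88*h^5 - 0.8*h^4 - 0.0599999999999999*h^3 - 3.14*h^2 - 3.8*h - 0.73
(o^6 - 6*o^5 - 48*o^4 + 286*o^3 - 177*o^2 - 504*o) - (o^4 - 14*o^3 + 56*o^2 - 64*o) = o^6 - 6*o^5 - 49*o^4 + 300*o^3 - 233*o^2 - 440*o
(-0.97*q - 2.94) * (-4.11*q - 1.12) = 3.9867*q^2 + 13.1698*q + 3.2928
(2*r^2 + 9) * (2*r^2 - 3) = 4*r^4 + 12*r^2 - 27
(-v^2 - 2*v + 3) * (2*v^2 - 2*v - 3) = -2*v^4 - 2*v^3 + 13*v^2 - 9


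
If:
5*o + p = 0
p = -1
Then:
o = 1/5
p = -1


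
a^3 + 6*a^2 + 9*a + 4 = (a + 1)^2*(a + 4)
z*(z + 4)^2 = z^3 + 8*z^2 + 16*z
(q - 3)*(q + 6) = q^2 + 3*q - 18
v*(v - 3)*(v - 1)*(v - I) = v^4 - 4*v^3 - I*v^3 + 3*v^2 + 4*I*v^2 - 3*I*v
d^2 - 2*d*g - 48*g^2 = (d - 8*g)*(d + 6*g)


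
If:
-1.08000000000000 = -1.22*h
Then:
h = 0.89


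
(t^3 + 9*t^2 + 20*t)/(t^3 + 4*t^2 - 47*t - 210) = t*(t + 4)/(t^2 - t - 42)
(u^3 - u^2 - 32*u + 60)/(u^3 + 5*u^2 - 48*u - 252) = (u^2 - 7*u + 10)/(u^2 - u - 42)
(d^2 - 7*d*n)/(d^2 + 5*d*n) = (d - 7*n)/(d + 5*n)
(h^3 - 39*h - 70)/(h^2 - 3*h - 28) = (h^2 + 7*h + 10)/(h + 4)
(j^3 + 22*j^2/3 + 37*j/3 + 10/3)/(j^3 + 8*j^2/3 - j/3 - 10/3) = (3*j^2 + 16*j + 5)/(3*j^2 + 2*j - 5)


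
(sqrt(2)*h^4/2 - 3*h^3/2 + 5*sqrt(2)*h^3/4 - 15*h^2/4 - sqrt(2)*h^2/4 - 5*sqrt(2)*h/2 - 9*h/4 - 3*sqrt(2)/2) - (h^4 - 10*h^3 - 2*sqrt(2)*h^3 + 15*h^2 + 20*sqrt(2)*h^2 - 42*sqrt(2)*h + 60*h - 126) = -h^4 + sqrt(2)*h^4/2 + 13*sqrt(2)*h^3/4 + 17*h^3/2 - 81*sqrt(2)*h^2/4 - 75*h^2/4 - 249*h/4 + 79*sqrt(2)*h/2 - 3*sqrt(2)/2 + 126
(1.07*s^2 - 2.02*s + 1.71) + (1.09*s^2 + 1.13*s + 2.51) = 2.16*s^2 - 0.89*s + 4.22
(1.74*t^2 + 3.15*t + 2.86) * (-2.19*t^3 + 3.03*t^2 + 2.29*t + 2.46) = -3.8106*t^5 - 1.6263*t^4 + 7.2657*t^3 + 20.1597*t^2 + 14.2984*t + 7.0356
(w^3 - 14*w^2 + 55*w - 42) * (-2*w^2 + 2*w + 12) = -2*w^5 + 30*w^4 - 126*w^3 + 26*w^2 + 576*w - 504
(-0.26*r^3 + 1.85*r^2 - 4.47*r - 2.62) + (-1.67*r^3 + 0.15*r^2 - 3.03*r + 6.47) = -1.93*r^3 + 2.0*r^2 - 7.5*r + 3.85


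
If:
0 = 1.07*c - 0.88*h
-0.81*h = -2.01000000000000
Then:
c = 2.04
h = 2.48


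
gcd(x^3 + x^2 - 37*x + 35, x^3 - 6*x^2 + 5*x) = x^2 - 6*x + 5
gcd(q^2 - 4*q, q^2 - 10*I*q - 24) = 1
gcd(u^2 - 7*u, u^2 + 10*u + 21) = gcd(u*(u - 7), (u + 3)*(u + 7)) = 1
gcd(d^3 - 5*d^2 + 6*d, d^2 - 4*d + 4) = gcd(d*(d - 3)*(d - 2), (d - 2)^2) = d - 2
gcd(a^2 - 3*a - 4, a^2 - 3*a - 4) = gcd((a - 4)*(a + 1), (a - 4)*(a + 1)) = a^2 - 3*a - 4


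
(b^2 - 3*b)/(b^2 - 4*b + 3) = b/(b - 1)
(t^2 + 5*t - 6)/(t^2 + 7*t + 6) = (t - 1)/(t + 1)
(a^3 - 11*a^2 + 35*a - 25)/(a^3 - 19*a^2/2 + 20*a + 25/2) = 2*(a - 1)/(2*a + 1)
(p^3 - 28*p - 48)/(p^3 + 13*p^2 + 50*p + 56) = (p - 6)/(p + 7)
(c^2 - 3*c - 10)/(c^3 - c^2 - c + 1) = (c^2 - 3*c - 10)/(c^3 - c^2 - c + 1)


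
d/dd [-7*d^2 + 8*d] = 8 - 14*d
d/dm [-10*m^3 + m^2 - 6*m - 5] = -30*m^2 + 2*m - 6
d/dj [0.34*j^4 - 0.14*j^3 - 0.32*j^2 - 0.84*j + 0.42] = 1.36*j^3 - 0.42*j^2 - 0.64*j - 0.84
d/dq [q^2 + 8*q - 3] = 2*q + 8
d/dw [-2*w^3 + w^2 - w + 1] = -6*w^2 + 2*w - 1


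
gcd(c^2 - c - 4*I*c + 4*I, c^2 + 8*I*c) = 1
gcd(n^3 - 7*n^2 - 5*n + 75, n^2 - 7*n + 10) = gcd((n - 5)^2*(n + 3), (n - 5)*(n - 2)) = n - 5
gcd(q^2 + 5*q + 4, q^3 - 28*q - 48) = q + 4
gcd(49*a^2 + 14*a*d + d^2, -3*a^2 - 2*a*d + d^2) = 1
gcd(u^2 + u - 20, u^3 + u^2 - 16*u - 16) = u - 4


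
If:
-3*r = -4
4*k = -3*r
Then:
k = -1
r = 4/3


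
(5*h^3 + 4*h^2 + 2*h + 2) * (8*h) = 40*h^4 + 32*h^3 + 16*h^2 + 16*h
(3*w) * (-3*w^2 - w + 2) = -9*w^3 - 3*w^2 + 6*w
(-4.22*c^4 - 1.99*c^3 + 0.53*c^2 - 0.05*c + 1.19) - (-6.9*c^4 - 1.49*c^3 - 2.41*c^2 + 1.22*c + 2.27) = 2.68*c^4 - 0.5*c^3 + 2.94*c^2 - 1.27*c - 1.08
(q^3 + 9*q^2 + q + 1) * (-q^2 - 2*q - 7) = -q^5 - 11*q^4 - 26*q^3 - 66*q^2 - 9*q - 7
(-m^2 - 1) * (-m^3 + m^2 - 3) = m^5 - m^4 + m^3 + 2*m^2 + 3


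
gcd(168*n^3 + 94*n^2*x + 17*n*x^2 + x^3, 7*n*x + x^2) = 7*n + x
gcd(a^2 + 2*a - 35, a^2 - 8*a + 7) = 1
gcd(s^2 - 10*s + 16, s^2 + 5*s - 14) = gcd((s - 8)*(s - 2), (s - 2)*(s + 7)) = s - 2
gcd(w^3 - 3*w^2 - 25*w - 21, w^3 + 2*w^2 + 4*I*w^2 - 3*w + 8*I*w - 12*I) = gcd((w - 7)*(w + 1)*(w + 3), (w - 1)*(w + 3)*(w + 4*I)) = w + 3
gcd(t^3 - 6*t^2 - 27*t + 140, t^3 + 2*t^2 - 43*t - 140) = t^2 - 2*t - 35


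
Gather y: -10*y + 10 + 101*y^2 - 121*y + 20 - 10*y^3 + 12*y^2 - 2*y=-10*y^3 + 113*y^2 - 133*y + 30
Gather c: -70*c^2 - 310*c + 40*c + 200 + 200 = -70*c^2 - 270*c + 400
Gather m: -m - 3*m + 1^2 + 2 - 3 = -4*m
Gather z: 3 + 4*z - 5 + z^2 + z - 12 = z^2 + 5*z - 14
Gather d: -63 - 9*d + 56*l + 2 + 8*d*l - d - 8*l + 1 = d*(8*l - 10) + 48*l - 60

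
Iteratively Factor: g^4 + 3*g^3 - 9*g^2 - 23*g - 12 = (g + 1)*(g^3 + 2*g^2 - 11*g - 12) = (g - 3)*(g + 1)*(g^2 + 5*g + 4) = (g - 3)*(g + 1)^2*(g + 4)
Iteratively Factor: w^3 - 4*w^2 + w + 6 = (w + 1)*(w^2 - 5*w + 6) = (w - 3)*(w + 1)*(w - 2)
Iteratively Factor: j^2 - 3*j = (j)*(j - 3)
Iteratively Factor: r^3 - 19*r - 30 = (r + 3)*(r^2 - 3*r - 10) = (r + 2)*(r + 3)*(r - 5)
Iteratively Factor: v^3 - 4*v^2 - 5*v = (v)*(v^2 - 4*v - 5) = v*(v + 1)*(v - 5)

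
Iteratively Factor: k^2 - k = (k)*(k - 1)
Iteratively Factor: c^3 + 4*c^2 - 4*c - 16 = (c + 4)*(c^2 - 4) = (c + 2)*(c + 4)*(c - 2)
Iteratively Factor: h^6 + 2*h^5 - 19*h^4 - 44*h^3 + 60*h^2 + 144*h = (h - 2)*(h^5 + 4*h^4 - 11*h^3 - 66*h^2 - 72*h) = (h - 2)*(h + 3)*(h^4 + h^3 - 14*h^2 - 24*h) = (h - 2)*(h + 2)*(h + 3)*(h^3 - h^2 - 12*h) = (h - 2)*(h + 2)*(h + 3)^2*(h^2 - 4*h) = h*(h - 2)*(h + 2)*(h + 3)^2*(h - 4)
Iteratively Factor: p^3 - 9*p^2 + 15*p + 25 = (p - 5)*(p^2 - 4*p - 5) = (p - 5)^2*(p + 1)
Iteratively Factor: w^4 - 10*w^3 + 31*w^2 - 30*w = (w)*(w^3 - 10*w^2 + 31*w - 30) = w*(w - 5)*(w^2 - 5*w + 6) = w*(w - 5)*(w - 2)*(w - 3)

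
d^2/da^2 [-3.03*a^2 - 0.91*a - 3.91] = -6.06000000000000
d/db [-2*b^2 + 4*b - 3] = 4 - 4*b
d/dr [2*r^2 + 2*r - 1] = 4*r + 2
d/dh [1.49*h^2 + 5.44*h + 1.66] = 2.98*h + 5.44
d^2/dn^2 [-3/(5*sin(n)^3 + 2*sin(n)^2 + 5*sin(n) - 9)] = 3*(225*sin(n)^6 + 110*sin(n)^5 - 234*sin(n)^4 + 275*sin(n)^3 - 77*sin(n)^2 - 285*sin(n) - 86)/(5*sin(n)^3 + 2*sin(n)^2 + 5*sin(n) - 9)^3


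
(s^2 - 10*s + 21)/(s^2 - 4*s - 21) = (s - 3)/(s + 3)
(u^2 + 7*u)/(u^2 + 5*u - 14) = u/(u - 2)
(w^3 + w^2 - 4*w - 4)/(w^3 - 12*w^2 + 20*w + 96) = (w^2 - w - 2)/(w^2 - 14*w + 48)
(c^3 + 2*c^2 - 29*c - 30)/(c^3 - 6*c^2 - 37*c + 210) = (c + 1)/(c - 7)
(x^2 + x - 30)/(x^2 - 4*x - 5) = (x + 6)/(x + 1)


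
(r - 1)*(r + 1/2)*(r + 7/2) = r^3 + 3*r^2 - 9*r/4 - 7/4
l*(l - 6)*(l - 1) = l^3 - 7*l^2 + 6*l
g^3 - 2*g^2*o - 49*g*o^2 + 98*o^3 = (g - 7*o)*(g - 2*o)*(g + 7*o)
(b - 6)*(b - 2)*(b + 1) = b^3 - 7*b^2 + 4*b + 12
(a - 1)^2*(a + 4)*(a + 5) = a^4 + 7*a^3 + 3*a^2 - 31*a + 20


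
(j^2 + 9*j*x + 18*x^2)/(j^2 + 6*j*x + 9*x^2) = (j + 6*x)/(j + 3*x)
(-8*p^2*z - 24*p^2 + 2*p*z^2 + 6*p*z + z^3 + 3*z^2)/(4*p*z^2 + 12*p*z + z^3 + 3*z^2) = (-2*p + z)/z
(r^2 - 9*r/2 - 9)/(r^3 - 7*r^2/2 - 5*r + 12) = (2*r^2 - 9*r - 18)/(2*r^3 - 7*r^2 - 10*r + 24)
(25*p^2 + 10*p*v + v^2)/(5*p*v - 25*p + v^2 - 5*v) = (5*p + v)/(v - 5)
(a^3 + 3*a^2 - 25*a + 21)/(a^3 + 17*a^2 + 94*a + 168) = (a^2 - 4*a + 3)/(a^2 + 10*a + 24)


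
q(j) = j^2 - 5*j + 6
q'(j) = 2*j - 5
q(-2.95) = 29.45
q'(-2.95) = -10.90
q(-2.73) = 27.10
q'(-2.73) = -10.46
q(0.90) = 2.31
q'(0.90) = -3.20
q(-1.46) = 15.43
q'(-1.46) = -7.92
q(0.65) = 3.17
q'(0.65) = -3.70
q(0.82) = 2.57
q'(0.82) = -3.36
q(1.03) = 1.91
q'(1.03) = -2.94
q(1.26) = 1.29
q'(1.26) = -2.48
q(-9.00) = 132.00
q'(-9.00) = -23.00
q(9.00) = 42.00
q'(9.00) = 13.00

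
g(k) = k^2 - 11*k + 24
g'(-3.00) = -17.00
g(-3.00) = 66.00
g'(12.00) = 13.00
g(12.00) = 36.00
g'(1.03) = -8.94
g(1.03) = 13.73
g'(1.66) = -7.68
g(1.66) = 8.50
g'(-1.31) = -13.62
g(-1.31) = 40.13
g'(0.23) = -10.54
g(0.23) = 21.52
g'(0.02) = -10.96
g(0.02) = 23.78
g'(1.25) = -8.50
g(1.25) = 11.81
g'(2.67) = -5.66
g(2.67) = 1.76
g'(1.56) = -7.88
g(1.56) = 9.27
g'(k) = 2*k - 11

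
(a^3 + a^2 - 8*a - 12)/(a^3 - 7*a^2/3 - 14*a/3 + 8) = 3*(a + 2)/(3*a - 4)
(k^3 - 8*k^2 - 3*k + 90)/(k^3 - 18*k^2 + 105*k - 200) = (k^2 - 3*k - 18)/(k^2 - 13*k + 40)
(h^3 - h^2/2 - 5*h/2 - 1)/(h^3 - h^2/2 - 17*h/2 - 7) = (2*h^2 - 3*h - 2)/(2*h^2 - 3*h - 14)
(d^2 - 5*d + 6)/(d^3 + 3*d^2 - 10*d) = (d - 3)/(d*(d + 5))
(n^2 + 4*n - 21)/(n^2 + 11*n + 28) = (n - 3)/(n + 4)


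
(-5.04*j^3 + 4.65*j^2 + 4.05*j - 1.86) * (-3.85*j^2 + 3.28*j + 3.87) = 19.404*j^5 - 34.4337*j^4 - 19.8453*j^3 + 38.4405*j^2 + 9.5727*j - 7.1982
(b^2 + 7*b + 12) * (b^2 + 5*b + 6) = b^4 + 12*b^3 + 53*b^2 + 102*b + 72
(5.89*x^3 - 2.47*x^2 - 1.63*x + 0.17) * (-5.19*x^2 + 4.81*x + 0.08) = -30.5691*x^5 + 41.1502*x^4 - 2.9498*x^3 - 8.9202*x^2 + 0.6873*x + 0.0136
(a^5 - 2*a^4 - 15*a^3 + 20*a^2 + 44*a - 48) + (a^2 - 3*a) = a^5 - 2*a^4 - 15*a^3 + 21*a^2 + 41*a - 48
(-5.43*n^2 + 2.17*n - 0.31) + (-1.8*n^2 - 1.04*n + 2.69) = -7.23*n^2 + 1.13*n + 2.38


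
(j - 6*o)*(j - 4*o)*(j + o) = j^3 - 9*j^2*o + 14*j*o^2 + 24*o^3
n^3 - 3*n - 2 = (n - 2)*(n + 1)^2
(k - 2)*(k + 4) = k^2 + 2*k - 8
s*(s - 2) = s^2 - 2*s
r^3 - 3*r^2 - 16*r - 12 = (r - 6)*(r + 1)*(r + 2)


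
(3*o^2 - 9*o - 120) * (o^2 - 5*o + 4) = 3*o^4 - 24*o^3 - 63*o^2 + 564*o - 480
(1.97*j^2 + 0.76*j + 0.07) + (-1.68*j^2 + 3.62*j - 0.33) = 0.29*j^2 + 4.38*j - 0.26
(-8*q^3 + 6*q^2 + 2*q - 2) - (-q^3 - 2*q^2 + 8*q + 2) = -7*q^3 + 8*q^2 - 6*q - 4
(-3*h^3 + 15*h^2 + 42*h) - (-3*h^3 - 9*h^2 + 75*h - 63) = 24*h^2 - 33*h + 63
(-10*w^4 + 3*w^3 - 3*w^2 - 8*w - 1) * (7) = -70*w^4 + 21*w^3 - 21*w^2 - 56*w - 7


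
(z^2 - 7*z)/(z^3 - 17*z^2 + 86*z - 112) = z/(z^2 - 10*z + 16)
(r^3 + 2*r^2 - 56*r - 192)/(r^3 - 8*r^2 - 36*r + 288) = (r + 4)/(r - 6)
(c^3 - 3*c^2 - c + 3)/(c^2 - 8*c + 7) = (c^2 - 2*c - 3)/(c - 7)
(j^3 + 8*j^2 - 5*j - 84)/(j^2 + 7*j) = j + 1 - 12/j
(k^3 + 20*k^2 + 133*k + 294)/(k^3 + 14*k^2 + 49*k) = (k + 6)/k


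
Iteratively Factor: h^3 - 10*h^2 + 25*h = (h)*(h^2 - 10*h + 25) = h*(h - 5)*(h - 5)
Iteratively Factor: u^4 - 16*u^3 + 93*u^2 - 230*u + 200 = (u - 2)*(u^3 - 14*u^2 + 65*u - 100) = (u - 5)*(u - 2)*(u^2 - 9*u + 20) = (u - 5)*(u - 4)*(u - 2)*(u - 5)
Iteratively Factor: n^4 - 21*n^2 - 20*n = (n)*(n^3 - 21*n - 20) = n*(n - 5)*(n^2 + 5*n + 4) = n*(n - 5)*(n + 4)*(n + 1)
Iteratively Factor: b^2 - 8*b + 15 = (b - 3)*(b - 5)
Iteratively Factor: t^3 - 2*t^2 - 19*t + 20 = (t - 5)*(t^2 + 3*t - 4) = (t - 5)*(t + 4)*(t - 1)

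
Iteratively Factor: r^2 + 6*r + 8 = (r + 2)*(r + 4)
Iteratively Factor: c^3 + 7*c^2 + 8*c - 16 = (c + 4)*(c^2 + 3*c - 4) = (c - 1)*(c + 4)*(c + 4)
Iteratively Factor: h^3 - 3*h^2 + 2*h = (h)*(h^2 - 3*h + 2) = h*(h - 2)*(h - 1)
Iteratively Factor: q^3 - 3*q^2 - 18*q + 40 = (q + 4)*(q^2 - 7*q + 10) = (q - 5)*(q + 4)*(q - 2)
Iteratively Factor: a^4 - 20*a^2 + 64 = (a - 4)*(a^3 + 4*a^2 - 4*a - 16) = (a - 4)*(a + 4)*(a^2 - 4) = (a - 4)*(a + 2)*(a + 4)*(a - 2)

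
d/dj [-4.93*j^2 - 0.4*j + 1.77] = -9.86*j - 0.4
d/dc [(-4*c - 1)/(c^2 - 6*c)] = 2*(2*c^2 + c - 3)/(c^2*(c^2 - 12*c + 36))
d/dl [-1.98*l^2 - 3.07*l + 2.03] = -3.96*l - 3.07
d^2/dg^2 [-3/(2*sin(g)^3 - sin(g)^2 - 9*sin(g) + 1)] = 3*(36*sin(g)^6 - 22*sin(g)^5 - 80*sin(g)^4 + 41*sin(g)^3 + 187*sin(g)^2 - 33*sin(g) - 164)/(2*sin(g)^3 - sin(g)^2 - 9*sin(g) + 1)^3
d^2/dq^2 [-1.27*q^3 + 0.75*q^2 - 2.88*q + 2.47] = 1.5 - 7.62*q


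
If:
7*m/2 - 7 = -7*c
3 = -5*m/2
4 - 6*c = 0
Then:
No Solution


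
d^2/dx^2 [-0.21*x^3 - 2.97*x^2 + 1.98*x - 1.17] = -1.26*x - 5.94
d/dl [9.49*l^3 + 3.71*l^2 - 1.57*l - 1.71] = 28.47*l^2 + 7.42*l - 1.57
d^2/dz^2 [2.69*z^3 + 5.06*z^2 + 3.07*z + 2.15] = 16.14*z + 10.12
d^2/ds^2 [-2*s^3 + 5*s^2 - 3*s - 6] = 10 - 12*s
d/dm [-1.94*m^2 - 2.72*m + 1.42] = -3.88*m - 2.72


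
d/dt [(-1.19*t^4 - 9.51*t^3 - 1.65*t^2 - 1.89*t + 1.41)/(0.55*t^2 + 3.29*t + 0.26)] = (-1.309*t^5 - 16.9758*t^4 - 63.8134*t^3 - 11.8068*t^2 - 2.409*t - 5.1303)/(0.3025*t^4 + 3.619*t^3 + 11.1101*t^2 + 1.7108*t + 0.0676)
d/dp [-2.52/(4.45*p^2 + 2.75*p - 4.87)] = (22.428*p + 6.93)/(4.45*p^2 + 2.75*p - 4.87)^2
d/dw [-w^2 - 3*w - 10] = -2*w - 3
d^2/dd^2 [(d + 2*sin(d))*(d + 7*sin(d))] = -9*d*sin(d) - 56*sin(d)^2 + 18*cos(d) + 30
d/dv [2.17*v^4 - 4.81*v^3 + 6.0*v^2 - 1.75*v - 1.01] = 8.68*v^3 - 14.43*v^2 + 12.0*v - 1.75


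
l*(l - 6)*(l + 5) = l^3 - l^2 - 30*l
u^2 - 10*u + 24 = (u - 6)*(u - 4)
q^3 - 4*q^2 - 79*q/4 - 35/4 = (q - 7)*(q + 1/2)*(q + 5/2)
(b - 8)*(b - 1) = b^2 - 9*b + 8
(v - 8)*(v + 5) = v^2 - 3*v - 40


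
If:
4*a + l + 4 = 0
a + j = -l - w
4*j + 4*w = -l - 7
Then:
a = -19/8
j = -w - 25/8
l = 11/2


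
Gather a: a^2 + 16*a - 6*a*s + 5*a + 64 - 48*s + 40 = a^2 + a*(21 - 6*s) - 48*s + 104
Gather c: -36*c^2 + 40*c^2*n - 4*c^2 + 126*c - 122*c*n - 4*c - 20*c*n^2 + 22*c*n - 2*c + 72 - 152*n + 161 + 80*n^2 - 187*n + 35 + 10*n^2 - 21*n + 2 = c^2*(40*n - 40) + c*(-20*n^2 - 100*n + 120) + 90*n^2 - 360*n + 270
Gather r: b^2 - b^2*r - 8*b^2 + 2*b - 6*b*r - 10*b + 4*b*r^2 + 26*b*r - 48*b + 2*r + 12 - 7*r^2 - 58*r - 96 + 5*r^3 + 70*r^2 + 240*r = -7*b^2 - 56*b + 5*r^3 + r^2*(4*b + 63) + r*(-b^2 + 20*b + 184) - 84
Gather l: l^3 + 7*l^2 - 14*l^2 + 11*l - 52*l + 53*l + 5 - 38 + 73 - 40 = l^3 - 7*l^2 + 12*l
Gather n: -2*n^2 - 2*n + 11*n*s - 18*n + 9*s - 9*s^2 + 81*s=-2*n^2 + n*(11*s - 20) - 9*s^2 + 90*s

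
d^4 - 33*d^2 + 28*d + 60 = (d - 5)*(d - 2)*(d + 1)*(d + 6)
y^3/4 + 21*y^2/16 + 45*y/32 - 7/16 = (y/4 + 1/2)*(y - 1/4)*(y + 7/2)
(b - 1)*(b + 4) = b^2 + 3*b - 4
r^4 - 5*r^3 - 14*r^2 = r^2*(r - 7)*(r + 2)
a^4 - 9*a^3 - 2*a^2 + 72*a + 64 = (a - 8)*(a - 4)*(a + 1)*(a + 2)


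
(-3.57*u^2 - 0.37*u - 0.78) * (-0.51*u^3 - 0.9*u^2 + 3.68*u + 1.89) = 1.8207*u^5 + 3.4017*u^4 - 12.4068*u^3 - 7.4069*u^2 - 3.5697*u - 1.4742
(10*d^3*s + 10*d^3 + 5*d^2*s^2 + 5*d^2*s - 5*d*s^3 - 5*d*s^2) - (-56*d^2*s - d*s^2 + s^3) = 10*d^3*s + 10*d^3 + 5*d^2*s^2 + 61*d^2*s - 5*d*s^3 - 4*d*s^2 - s^3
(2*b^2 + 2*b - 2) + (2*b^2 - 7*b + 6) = 4*b^2 - 5*b + 4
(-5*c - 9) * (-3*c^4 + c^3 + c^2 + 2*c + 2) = 15*c^5 + 22*c^4 - 14*c^3 - 19*c^2 - 28*c - 18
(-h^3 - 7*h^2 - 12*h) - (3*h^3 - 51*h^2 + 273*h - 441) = -4*h^3 + 44*h^2 - 285*h + 441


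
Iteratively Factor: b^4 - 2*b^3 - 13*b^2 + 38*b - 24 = (b - 1)*(b^3 - b^2 - 14*b + 24) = (b - 3)*(b - 1)*(b^2 + 2*b - 8) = (b - 3)*(b - 1)*(b + 4)*(b - 2)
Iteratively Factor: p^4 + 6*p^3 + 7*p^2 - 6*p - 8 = (p + 4)*(p^3 + 2*p^2 - p - 2) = (p + 1)*(p + 4)*(p^2 + p - 2) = (p + 1)*(p + 2)*(p + 4)*(p - 1)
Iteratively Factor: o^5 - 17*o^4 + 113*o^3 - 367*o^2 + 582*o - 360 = (o - 5)*(o^4 - 12*o^3 + 53*o^2 - 102*o + 72) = (o - 5)*(o - 4)*(o^3 - 8*o^2 + 21*o - 18) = (o - 5)*(o - 4)*(o - 2)*(o^2 - 6*o + 9) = (o - 5)*(o - 4)*(o - 3)*(o - 2)*(o - 3)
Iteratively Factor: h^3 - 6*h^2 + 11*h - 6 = (h - 3)*(h^2 - 3*h + 2) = (h - 3)*(h - 2)*(h - 1)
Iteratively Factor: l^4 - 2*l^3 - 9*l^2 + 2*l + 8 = (l + 2)*(l^3 - 4*l^2 - l + 4) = (l - 4)*(l + 2)*(l^2 - 1) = (l - 4)*(l - 1)*(l + 2)*(l + 1)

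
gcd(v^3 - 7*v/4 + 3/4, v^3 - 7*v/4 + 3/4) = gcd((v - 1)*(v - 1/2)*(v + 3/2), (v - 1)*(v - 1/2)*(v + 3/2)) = v^3 - 7*v/4 + 3/4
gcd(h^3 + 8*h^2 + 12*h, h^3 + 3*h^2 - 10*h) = h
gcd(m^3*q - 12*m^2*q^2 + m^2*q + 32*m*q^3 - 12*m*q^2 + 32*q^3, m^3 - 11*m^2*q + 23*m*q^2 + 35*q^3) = 1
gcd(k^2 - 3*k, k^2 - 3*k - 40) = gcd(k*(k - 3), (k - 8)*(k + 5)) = 1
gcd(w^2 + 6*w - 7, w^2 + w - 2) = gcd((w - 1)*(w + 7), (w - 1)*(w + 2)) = w - 1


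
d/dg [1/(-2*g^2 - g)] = (4*g + 1)/(g^2*(2*g + 1)^2)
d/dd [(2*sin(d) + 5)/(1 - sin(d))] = 7*cos(d)/(sin(d) - 1)^2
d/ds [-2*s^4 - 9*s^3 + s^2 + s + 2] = -8*s^3 - 27*s^2 + 2*s + 1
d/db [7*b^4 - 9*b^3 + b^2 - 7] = b*(28*b^2 - 27*b + 2)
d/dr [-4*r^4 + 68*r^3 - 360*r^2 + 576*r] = -16*r^3 + 204*r^2 - 720*r + 576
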